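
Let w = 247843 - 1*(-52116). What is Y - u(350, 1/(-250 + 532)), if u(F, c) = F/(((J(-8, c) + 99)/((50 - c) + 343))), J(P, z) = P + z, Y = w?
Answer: 696278097/2333 ≈ 2.9845e+5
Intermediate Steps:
w = 299959 (w = 247843 + 52116 = 299959)
Y = 299959
u(F, c) = F*(393 - c)/(91 + c) (u(F, c) = F/((((-8 + c) + 99)/((50 - c) + 343))) = F/(((91 + c)/(393 - c))) = F*((393 - c)/(91 + c)) = F*(393 - c)/(91 + c))
Y - u(350, 1/(-250 + 532)) = 299959 - 350*(393 - 1/(-250 + 532))/(91 + 1/(-250 + 532)) = 299959 - 350*(393 - 1/282)/(91 + 1/282) = 299959 - 350*(393 - 1*1/282)/(91 + 1/282) = 299959 - 350*(393 - 1/282)/25663/282 = 299959 - 350*282*110825/(25663*282) = 299959 - 1*3526250/2333 = 299959 - 3526250/2333 = 696278097/2333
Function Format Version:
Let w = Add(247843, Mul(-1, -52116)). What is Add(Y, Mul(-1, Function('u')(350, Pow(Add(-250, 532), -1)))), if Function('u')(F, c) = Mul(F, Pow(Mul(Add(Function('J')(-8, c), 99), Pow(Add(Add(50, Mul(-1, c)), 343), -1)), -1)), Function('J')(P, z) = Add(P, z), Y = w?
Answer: Rational(696278097, 2333) ≈ 2.9845e+5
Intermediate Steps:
w = 299959 (w = Add(247843, 52116) = 299959)
Y = 299959
Function('u')(F, c) = Mul(F, Pow(Add(91, c), -1), Add(393, Mul(-1, c))) (Function('u')(F, c) = Mul(F, Pow(Mul(Add(Add(-8, c), 99), Pow(Add(Add(50, Mul(-1, c)), 343), -1)), -1)) = Mul(F, Pow(Mul(Add(91, c), Pow(Add(393, Mul(-1, c)), -1)), -1)) = Mul(F, Pow(Mul(Pow(Add(393, Mul(-1, c)), -1), Add(91, c)), -1)) = Mul(F, Mul(Pow(Add(91, c), -1), Add(393, Mul(-1, c)))) = Mul(F, Pow(Add(91, c), -1), Add(393, Mul(-1, c))))
Add(Y, Mul(-1, Function('u')(350, Pow(Add(-250, 532), -1)))) = Add(299959, Mul(-1, Mul(350, Pow(Add(91, Pow(Add(-250, 532), -1)), -1), Add(393, Mul(-1, Pow(Add(-250, 532), -1)))))) = Add(299959, Mul(-1, Mul(350, Pow(Add(91, Pow(282, -1)), -1), Add(393, Mul(-1, Pow(282, -1)))))) = Add(299959, Mul(-1, Mul(350, Pow(Add(91, Rational(1, 282)), -1), Add(393, Mul(-1, Rational(1, 282)))))) = Add(299959, Mul(-1, Mul(350, Pow(Rational(25663, 282), -1), Add(393, Rational(-1, 282))))) = Add(299959, Mul(-1, Mul(350, Rational(282, 25663), Rational(110825, 282)))) = Add(299959, Mul(-1, Rational(3526250, 2333))) = Add(299959, Rational(-3526250, 2333)) = Rational(696278097, 2333)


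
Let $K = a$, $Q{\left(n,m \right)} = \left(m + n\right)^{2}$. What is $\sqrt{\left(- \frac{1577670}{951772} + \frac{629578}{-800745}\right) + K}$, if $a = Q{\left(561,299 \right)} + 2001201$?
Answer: $\frac{\sqrt{397989344768332705929308847090}}{381063335070} \approx 1655.5$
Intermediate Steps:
$a = 2740801$ ($a = \left(299 + 561\right)^{2} + 2001201 = 860^{2} + 2001201 = 739600 + 2001201 = 2740801$)
$K = 2740801$
$\sqrt{\left(- \frac{1577670}{951772} + \frac{629578}{-800745}\right) + K} = \sqrt{\left(- \frac{1577670}{951772} + \frac{629578}{-800745}\right) + 2740801} = \sqrt{\left(\left(-1577670\right) \frac{1}{951772} + 629578 \left(- \frac{1}{800745}\right)\right) + 2740801} = \sqrt{\left(- \frac{788835}{475886} - \frac{629578}{800745}\right) + 2740801} = \sqrt{- \frac{931263038183}{381063335070} + 2740801} = \sqrt{\frac{1044417838560152887}{381063335070}} = \frac{\sqrt{397989344768332705929308847090}}{381063335070}$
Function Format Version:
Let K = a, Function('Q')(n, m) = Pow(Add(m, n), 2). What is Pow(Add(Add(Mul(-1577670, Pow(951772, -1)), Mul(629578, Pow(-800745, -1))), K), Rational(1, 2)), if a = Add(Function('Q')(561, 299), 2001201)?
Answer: Mul(Rational(1, 381063335070), Pow(397989344768332705929308847090, Rational(1, 2))) ≈ 1655.5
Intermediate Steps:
a = 2740801 (a = Add(Pow(Add(299, 561), 2), 2001201) = Add(Pow(860, 2), 2001201) = Add(739600, 2001201) = 2740801)
K = 2740801
Pow(Add(Add(Mul(-1577670, Pow(951772, -1)), Mul(629578, Pow(-800745, -1))), K), Rational(1, 2)) = Pow(Add(Add(Mul(-1577670, Pow(951772, -1)), Mul(629578, Pow(-800745, -1))), 2740801), Rational(1, 2)) = Pow(Add(Add(Mul(-1577670, Rational(1, 951772)), Mul(629578, Rational(-1, 800745))), 2740801), Rational(1, 2)) = Pow(Add(Add(Rational(-788835, 475886), Rational(-629578, 800745)), 2740801), Rational(1, 2)) = Pow(Add(Rational(-931263038183, 381063335070), 2740801), Rational(1, 2)) = Pow(Rational(1044417838560152887, 381063335070), Rational(1, 2)) = Mul(Rational(1, 381063335070), Pow(397989344768332705929308847090, Rational(1, 2)))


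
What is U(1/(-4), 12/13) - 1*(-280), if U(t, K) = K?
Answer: 3652/13 ≈ 280.92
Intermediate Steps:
U(1/(-4), 12/13) - 1*(-280) = 12/13 - 1*(-280) = 12*(1/13) + 280 = 12/13 + 280 = 3652/13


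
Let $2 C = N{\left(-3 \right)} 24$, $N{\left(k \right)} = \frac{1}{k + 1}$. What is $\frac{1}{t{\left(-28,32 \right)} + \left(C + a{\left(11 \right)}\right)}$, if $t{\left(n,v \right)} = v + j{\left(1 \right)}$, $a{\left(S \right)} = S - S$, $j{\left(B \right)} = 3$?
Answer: $\frac{1}{29} \approx 0.034483$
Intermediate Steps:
$N{\left(k \right)} = \frac{1}{1 + k}$
$a{\left(S \right)} = 0$
$t{\left(n,v \right)} = 3 + v$ ($t{\left(n,v \right)} = v + 3 = 3 + v$)
$C = -6$ ($C = \frac{\frac{1}{1 - 3} \cdot 24}{2} = \frac{\frac{1}{-2} \cdot 24}{2} = \frac{\left(- \frac{1}{2}\right) 24}{2} = \frac{1}{2} \left(-12\right) = -6$)
$\frac{1}{t{\left(-28,32 \right)} + \left(C + a{\left(11 \right)}\right)} = \frac{1}{\left(3 + 32\right) + \left(-6 + 0\right)} = \frac{1}{35 - 6} = \frac{1}{29}$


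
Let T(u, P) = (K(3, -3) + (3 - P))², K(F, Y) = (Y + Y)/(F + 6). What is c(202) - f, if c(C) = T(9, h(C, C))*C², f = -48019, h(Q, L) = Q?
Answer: 14640948175/9 ≈ 1.6268e+9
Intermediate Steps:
K(F, Y) = 2*Y/(6 + F) (K(F, Y) = (2*Y)/(6 + F) = 2*Y/(6 + F))
T(u, P) = (7/3 - P)² (T(u, P) = (2*(-3)/(6 + 3) + (3 - P))² = (2*(-3)/9 + (3 - P))² = (2*(-3)*(⅑) + (3 - P))² = (-⅔ + (3 - P))² = (7/3 - P)²)
c(C) = C²*(-7 + 3*C)²/9 (c(C) = ((-7 + 3*C)²/9)*C² = C²*(-7 + 3*C)²/9)
c(202) - f = (⅑)*202²*(-7 + 3*202)² - 1*(-48019) = (⅑)*40804*(-7 + 606)² + 48019 = (⅑)*40804*599² + 48019 = (⅑)*40804*358801 + 48019 = 14640516004/9 + 48019 = 14640948175/9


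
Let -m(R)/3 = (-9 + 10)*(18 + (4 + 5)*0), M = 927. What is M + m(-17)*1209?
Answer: -64359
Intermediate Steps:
m(R) = -54 (m(R) = -3*(-9 + 10)*(18 + (4 + 5)*0) = -3*(18 + 9*0) = -3*(18 + 0) = -3*18 = -54)
M + m(-17)*1209 = 927 - 54*1209 = 927 - 65286 = -64359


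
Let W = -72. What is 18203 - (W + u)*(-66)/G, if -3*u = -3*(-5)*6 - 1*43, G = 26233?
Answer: 477513513/26233 ≈ 18203.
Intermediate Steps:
u = -47/3 (u = -(-3*(-5)*6 - 1*43)/3 = -(15*6 - 43)/3 = -(90 - 43)/3 = -⅓*47 = -47/3 ≈ -15.667)
18203 - (W + u)*(-66)/G = 18203 - (-72 - 47/3)*(-66)/26233 = 18203 - (-263/3*(-66))/26233 = 18203 - 5786/26233 = 477513513/26233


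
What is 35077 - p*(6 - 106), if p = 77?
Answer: 42777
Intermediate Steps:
35077 - p*(6 - 106) = 35077 - 77*(6 - 106) = 35077 - 77*(-100) = 35077 - 1*(-7700) = 35077 + 7700 = 42777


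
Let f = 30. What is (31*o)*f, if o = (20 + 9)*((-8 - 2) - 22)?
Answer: -863040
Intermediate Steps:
o = -928 (o = 29*(-10 - 22) = 29*(-32) = -928)
(31*o)*f = (31*(-928))*30 = -28768*30 = -863040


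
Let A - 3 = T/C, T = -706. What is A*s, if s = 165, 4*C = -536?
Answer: 91410/67 ≈ 1364.3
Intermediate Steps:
C = -134 (C = (¼)*(-536) = -134)
A = 554/67 (A = 3 - 706/(-134) = 3 - 706*(-1/134) = 3 + 353/67 = 554/67 ≈ 8.2687)
A*s = (554/67)*165 = 91410/67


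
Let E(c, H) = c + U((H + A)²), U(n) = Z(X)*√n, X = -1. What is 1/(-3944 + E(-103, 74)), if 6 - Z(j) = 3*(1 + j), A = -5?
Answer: -1/3633 ≈ -0.00027525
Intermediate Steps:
Z(j) = 3 - 3*j (Z(j) = 6 - 3*(1 + j) = 6 - (3 + 3*j) = 6 + (-3 - 3*j) = 3 - 3*j)
U(n) = 6*√n (U(n) = (3 - 3*(-1))*√n = (3 + 3)*√n = 6*√n)
E(c, H) = c + 6*√((-5 + H)²) (E(c, H) = c + 6*√((H - 5)²) = c + 6*√((-5 + H)²))
1/(-3944 + E(-103, 74)) = 1/(-3944 + (-103 + 6*√((-5 + 74)²))) = 1/(-3944 + (-103 + 6*√(69²))) = 1/(-3944 + (-103 + 6*√4761)) = 1/(-3944 + (-103 + 6*69)) = 1/(-3944 + (-103 + 414)) = 1/(-3944 + 311) = 1/(-3633) = -1/3633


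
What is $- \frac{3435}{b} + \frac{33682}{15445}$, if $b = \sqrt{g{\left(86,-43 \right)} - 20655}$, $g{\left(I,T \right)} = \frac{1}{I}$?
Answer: $\frac{33682}{15445} + \frac{3435 i \sqrt{152764294}}{1776329} \approx 2.1808 + 23.901 i$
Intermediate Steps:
$b = \frac{i \sqrt{152764294}}{86}$ ($b = \sqrt{\frac{1}{86} - 20655} = \sqrt{- \frac{1776329}{86}} = \frac{i \sqrt{152764294}}{86} \approx 143.72 i$)
$- \frac{3435}{b} + \frac{33682}{15445} = - \frac{3435}{\frac{1}{86} i \sqrt{152764294}} + \frac{33682}{15445} = - 3435 \left(- \frac{i \sqrt{152764294}}{1776329}\right) + 33682 \cdot \frac{1}{15445} = \frac{3435 i \sqrt{152764294}}{1776329} + \frac{33682}{15445} = \frac{33682}{15445} + \frac{3435 i \sqrt{152764294}}{1776329}$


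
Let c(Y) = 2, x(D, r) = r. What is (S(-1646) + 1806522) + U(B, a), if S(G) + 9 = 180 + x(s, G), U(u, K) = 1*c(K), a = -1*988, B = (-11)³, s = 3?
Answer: 1805049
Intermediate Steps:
B = -1331
a = -988
U(u, K) = 2 (U(u, K) = 1*2 = 2)
S(G) = 171 + G (S(G) = -9 + (180 + G) = 171 + G)
(S(-1646) + 1806522) + U(B, a) = ((171 - 1646) + 1806522) + 2 = (-1475 + 1806522) + 2 = 1805047 + 2 = 1805049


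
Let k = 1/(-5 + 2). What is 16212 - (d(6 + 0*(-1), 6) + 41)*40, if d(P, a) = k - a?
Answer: 44476/3 ≈ 14825.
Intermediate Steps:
k = -⅓ (k = 1/(-3) = -⅓ ≈ -0.33333)
d(P, a) = -⅓ - a
16212 - (d(6 + 0*(-1), 6) + 41)*40 = 16212 - ((-⅓ - 1*6) + 41)*40 = 16212 - ((-⅓ - 6) + 41)*40 = 16212 - (-19/3 + 41)*40 = 16212 - 104*40/3 = 16212 - 1*4160/3 = 16212 - 4160/3 = 44476/3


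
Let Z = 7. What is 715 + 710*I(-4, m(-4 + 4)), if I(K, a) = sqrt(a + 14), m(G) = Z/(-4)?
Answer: 3200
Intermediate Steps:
m(G) = -7/4 (m(G) = 7/(-4) = 7*(-1/4) = -7/4)
I(K, a) = sqrt(14 + a)
715 + 710*I(-4, m(-4 + 4)) = 715 + 710*sqrt(14 - 7/4) = 715 + 710*sqrt(49/4) = 715 + 710*(7/2) = 715 + 2485 = 3200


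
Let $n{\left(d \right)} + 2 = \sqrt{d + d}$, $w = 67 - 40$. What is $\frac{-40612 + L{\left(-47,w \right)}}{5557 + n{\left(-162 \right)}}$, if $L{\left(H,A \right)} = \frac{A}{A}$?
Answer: $- \frac{225594105}{30858349} + \frac{730998 i}{30858349} \approx -7.3106 + 0.023689 i$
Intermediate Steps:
$w = 27$ ($w = 67 - 40 = 27$)
$L{\left(H,A \right)} = 1$
$n{\left(d \right)} = -2 + \sqrt{2} \sqrt{d}$ ($n{\left(d \right)} = -2 + \sqrt{d + d} = -2 + \sqrt{2 d} = -2 + \sqrt{2} \sqrt{d}$)
$\frac{-40612 + L{\left(-47,w \right)}}{5557 + n{\left(-162 \right)}} = \frac{-40612 + 1}{5557 - \left(2 - \sqrt{2} \sqrt{-162}\right)} = - \frac{40611}{5557 - \left(2 - \sqrt{2} \cdot 9 i \sqrt{2}\right)} = - \frac{40611}{5557 - \left(2 - 18 i\right)} = - \frac{40611}{5555 + 18 i} = - 40611 \frac{5555 - 18 i}{30858349} = - \frac{40611 \left(5555 - 18 i\right)}{30858349}$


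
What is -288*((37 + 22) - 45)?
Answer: -4032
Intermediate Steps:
-288*((37 + 22) - 45) = -288*(59 - 45) = -288*14 = -4032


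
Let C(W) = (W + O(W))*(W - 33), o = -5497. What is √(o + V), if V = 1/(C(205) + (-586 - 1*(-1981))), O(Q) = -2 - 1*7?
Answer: I*√6775060430046/35107 ≈ 74.142*I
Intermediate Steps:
O(Q) = -9 (O(Q) = -2 - 7 = -9)
C(W) = (-33 + W)*(-9 + W) (C(W) = (W - 9)*(W - 33) = (-9 + W)*(-33 + W) = (-33 + W)*(-9 + W))
V = 1/35107 (V = 1/((297 + 205² - 42*205) + (-586 - 1*(-1981))) = 1/((297 + 42025 - 8610) + (-586 + 1981)) = 1/(33712 + 1395) = 1/35107 ≈ 2.8484e-5)
√(o + V) = √(-5497 + 1/35107) = √(-192983178/35107) = I*√6775060430046/35107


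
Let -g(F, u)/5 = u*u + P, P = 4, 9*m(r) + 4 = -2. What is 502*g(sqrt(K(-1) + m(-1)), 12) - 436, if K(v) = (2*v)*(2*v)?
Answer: -371916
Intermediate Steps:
m(r) = -2/3 (m(r) = -4/9 + (1/9)*(-2) = -4/9 - 2/9 = -2/3)
K(v) = 4*v**2
g(F, u) = -20 - 5*u**2 (g(F, u) = -5*(u*u + 4) = -5*(u**2 + 4) = -5*(4 + u**2) = -20 - 5*u**2)
502*g(sqrt(K(-1) + m(-1)), 12) - 436 = 502*(-20 - 5*12**2) - 436 = 502*(-20 - 5*144) - 436 = 502*(-20 - 720) - 436 = 502*(-740) - 436 = -371480 - 436 = -371916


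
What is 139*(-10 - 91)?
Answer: -14039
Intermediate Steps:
139*(-10 - 91) = 139*(-101) = -14039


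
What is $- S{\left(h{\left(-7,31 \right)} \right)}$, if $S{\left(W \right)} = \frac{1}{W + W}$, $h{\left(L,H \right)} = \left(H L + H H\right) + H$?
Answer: $- \frac{1}{1550} \approx -0.00064516$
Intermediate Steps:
$h{\left(L,H \right)} = H + H^{2} + H L$ ($h{\left(L,H \right)} = \left(H L + H^{2}\right) + H = \left(H^{2} + H L\right) + H = H + H^{2} + H L$)
$S{\left(W \right)} = \frac{1}{2 W}$
$- S{\left(h{\left(-7,31 \right)} \right)} = - \frac{1}{2 \cdot 31 \left(1 + 31 - 7\right)} = - \frac{1}{2 \cdot 31 \cdot 25} = - \frac{1}{2 \cdot 775} = \left(-1\right) \frac{1}{1550} = - \frac{1}{1550}$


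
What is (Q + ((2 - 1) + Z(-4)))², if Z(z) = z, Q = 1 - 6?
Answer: 64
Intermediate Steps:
Q = -5
(Q + ((2 - 1) + Z(-4)))² = (-5 + ((2 - 1) - 4))² = (-5 + (1 - 4))² = (-5 - 3)² = (-8)² = 64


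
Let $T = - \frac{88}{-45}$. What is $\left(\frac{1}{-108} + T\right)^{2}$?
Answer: $\frac{1104601}{291600} \approx 3.7881$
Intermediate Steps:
$T = \frac{88}{45}$ ($T = \left(-88\right) \left(- \frac{1}{45}\right) = \frac{88}{45} \approx 1.9556$)
$\left(\frac{1}{-108} + T\right)^{2} = \left(\frac{1}{-108} + \frac{88}{45}\right)^{2} = \left(- \frac{1}{108} + \frac{88}{45}\right)^{2} = \left(\frac{1051}{540}\right)^{2} = \frac{1104601}{291600}$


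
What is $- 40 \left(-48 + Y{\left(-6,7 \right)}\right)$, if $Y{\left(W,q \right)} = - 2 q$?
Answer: $2480$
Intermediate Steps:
$- 40 \left(-48 + Y{\left(-6,7 \right)}\right) = - 40 \left(-48 - 14\right) = \left(-40\right) \left(-62\right) = 2480$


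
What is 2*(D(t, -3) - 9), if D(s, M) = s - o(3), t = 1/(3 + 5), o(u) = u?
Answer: -95/4 ≈ -23.750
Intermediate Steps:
t = ⅛ (t = 1/8 = ⅛ ≈ 0.12500)
D(s, M) = -3 + s (D(s, M) = s - 1*3 = s - 3 = -3 + s)
2*(D(t, -3) - 9) = 2*((-3 + ⅛) - 9) = 2*(-23/8 - 9) = 2*(-95/8) = -95/4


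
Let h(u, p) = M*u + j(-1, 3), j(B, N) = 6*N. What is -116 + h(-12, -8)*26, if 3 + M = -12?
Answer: 5032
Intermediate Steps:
M = -15 (M = -3 - 12 = -15)
h(u, p) = 18 - 15*u (h(u, p) = -15*u + 6*3 = -15*u + 18 = 18 - 15*u)
-116 + h(-12, -8)*26 = -116 + (18 - 15*(-12))*26 = -116 + (18 + 180)*26 = -116 + 198*26 = -116 + 5148 = 5032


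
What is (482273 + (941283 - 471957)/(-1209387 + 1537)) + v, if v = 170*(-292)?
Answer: 261277649862/603925 ≈ 4.3263e+5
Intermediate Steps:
v = -49640
(482273 + (941283 - 471957)/(-1209387 + 1537)) + v = (482273 + (941283 - 471957)/(-1209387 + 1537)) - 49640 = (482273 + 469326/(-1207850)) - 49640 = (482273 + 469326*(-1/1207850)) - 49640 = (482273 - 234663/603925) - 49640 = 291256486862/603925 - 49640 = 261277649862/603925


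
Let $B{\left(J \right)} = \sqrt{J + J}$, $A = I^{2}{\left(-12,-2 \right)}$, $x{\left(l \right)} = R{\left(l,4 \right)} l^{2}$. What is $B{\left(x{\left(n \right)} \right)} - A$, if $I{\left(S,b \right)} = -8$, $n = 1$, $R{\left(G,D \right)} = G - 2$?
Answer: $-64 + i \sqrt{2} \approx -64.0 + 1.4142 i$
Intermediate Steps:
$R{\left(G,D \right)} = -2 + G$ ($R{\left(G,D \right)} = G - 2 = -2 + G$)
$x{\left(l \right)} = l^{2} \left(-2 + l\right)$ ($x{\left(l \right)} = \left(-2 + l\right) l^{2} = l^{2} \left(-2 + l\right)$)
$A = 64$ ($A = \left(-8\right)^{2} = 64$)
$B{\left(J \right)} = \sqrt{2} \sqrt{J}$ ($B{\left(J \right)} = \sqrt{2 J} = \sqrt{2} \sqrt{J}$)
$B{\left(x{\left(n \right)} \right)} - A = \sqrt{2} \sqrt{1^{2} \left(-2 + 1\right)} - 64 = \sqrt{2} \sqrt{1 \left(-1\right)} - 64 = \sqrt{2} \sqrt{-1} - 64 = \sqrt{2} i - 64 = i \sqrt{2} - 64 = -64 + i \sqrt{2}$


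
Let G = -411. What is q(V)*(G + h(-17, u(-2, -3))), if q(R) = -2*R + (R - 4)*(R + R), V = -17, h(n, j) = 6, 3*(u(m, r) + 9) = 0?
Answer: -302940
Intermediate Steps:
u(m, r) = -9 (u(m, r) = -9 + (1/3)*0 = -9 + 0 = -9)
q(R) = -2*R + 2*R*(-4 + R) (q(R) = -2*R + (-4 + R)*(2*R) = -2*R + 2*R*(-4 + R))
q(V)*(G + h(-17, u(-2, -3))) = (2*(-17)*(-5 - 17))*(-411 + 6) = (2*(-17)*(-22))*(-405) = 748*(-405) = -302940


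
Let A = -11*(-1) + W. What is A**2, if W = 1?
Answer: 144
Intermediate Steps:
A = 12 (A = -11*(-1) + 1 = 11 + 1 = 12)
A**2 = 12**2 = 144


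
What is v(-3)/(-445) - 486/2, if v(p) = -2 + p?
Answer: -21626/89 ≈ -242.99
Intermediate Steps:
v(-3)/(-445) - 486/2 = (-2 - 3)/(-445) - 486/2 = -5*(-1/445) - 486*½ = 1/89 - 243 = -21626/89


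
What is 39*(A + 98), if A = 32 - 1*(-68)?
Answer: 7722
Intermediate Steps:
A = 100 (A = 32 + 68 = 100)
39*(A + 98) = 39*(100 + 98) = 39*198 = 7722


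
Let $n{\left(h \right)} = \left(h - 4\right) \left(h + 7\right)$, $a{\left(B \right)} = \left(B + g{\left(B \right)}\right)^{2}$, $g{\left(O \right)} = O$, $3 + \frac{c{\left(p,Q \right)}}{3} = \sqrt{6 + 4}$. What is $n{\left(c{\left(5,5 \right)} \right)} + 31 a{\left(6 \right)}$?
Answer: $4580 - 45 \sqrt{10} \approx 4437.7$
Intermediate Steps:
$c{\left(p,Q \right)} = -9 + 3 \sqrt{10}$ ($c{\left(p,Q \right)} = -9 + 3 \sqrt{6 + 4} = -9 + 3 \sqrt{10}$)
$a{\left(B \right)} = 4 B^{2}$ ($a{\left(B \right)} = \left(B + B\right)^{2} = \left(2 B\right)^{2} = 4 B^{2}$)
$n{\left(h \right)} = \left(-4 + h\right) \left(7 + h\right)$
$n{\left(c{\left(5,5 \right)} \right)} + 31 a{\left(6 \right)} = \left(-28 + \left(-9 + 3 \sqrt{10}\right)^{2} + 3 \left(-9 + 3 \sqrt{10}\right)\right) + 31 \cdot 4 \cdot 6^{2} = \left(-28 + \left(-9 + 3 \sqrt{10}\right)^{2} - \left(27 - 9 \sqrt{10}\right)\right) + 31 \cdot 4 \cdot 36 = \left(-55 + \left(-9 + 3 \sqrt{10}\right)^{2} + 9 \sqrt{10}\right) + 31 \cdot 144 = \left(-55 + \left(-9 + 3 \sqrt{10}\right)^{2} + 9 \sqrt{10}\right) + 4464 = 4409 + \left(-9 + 3 \sqrt{10}\right)^{2} + 9 \sqrt{10}$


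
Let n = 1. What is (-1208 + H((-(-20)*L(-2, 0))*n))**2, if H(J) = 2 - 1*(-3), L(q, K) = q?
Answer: 1447209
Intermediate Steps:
H(J) = 5 (H(J) = 2 + 3 = 5)
(-1208 + H((-(-20)*L(-2, 0))*n))**2 = (-1208 + 5)**2 = (-1203)**2 = 1447209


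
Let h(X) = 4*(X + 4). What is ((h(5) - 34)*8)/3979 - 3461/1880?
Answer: -13741239/7480520 ≈ -1.8369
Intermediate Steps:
h(X) = 16 + 4*X (h(X) = 4*(4 + X) = 16 + 4*X)
((h(5) - 34)*8)/3979 - 3461/1880 = (((16 + 4*5) - 34)*8)/3979 - 3461/1880 = (((16 + 20) - 34)*8)*(1/3979) - 3461*1/1880 = ((36 - 34)*8)*(1/3979) - 3461/1880 = (2*8)*(1/3979) - 3461/1880 = 16*(1/3979) - 3461/1880 = 16/3979 - 3461/1880 = -13741239/7480520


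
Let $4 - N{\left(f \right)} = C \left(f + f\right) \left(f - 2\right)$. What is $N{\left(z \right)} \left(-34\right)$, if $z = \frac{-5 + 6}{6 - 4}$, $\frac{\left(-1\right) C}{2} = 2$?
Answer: $68$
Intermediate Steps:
$C = -4$ ($C = \left(-2\right) 2 = -4$)
$z = \frac{1}{2}$ ($z = 1 \cdot \frac{1}{2} = \frac{1}{2} \approx 0.5$)
$N{\left(f \right)} = 4 + 8 f \left(-2 + f\right)$ ($N{\left(f \right)} = 4 - - 4 \left(f + f\right) \left(f - 2\right) = 4 - - 4 \cdot 2 f \left(-2 + f\right) = 4 - - 8 f \left(-2 + f\right) = 4 + 8 f \left(-2 + f\right)$)
$N{\left(z \right)} \left(-34\right) = \left(4 - 8 + \frac{8}{4}\right) \left(-34\right) = \left(4 - 8 + 8 \cdot \frac{1}{4}\right) \left(-34\right) = \left(4 - 8 + 2\right) \left(-34\right) = \left(-2\right) \left(-34\right) = 68$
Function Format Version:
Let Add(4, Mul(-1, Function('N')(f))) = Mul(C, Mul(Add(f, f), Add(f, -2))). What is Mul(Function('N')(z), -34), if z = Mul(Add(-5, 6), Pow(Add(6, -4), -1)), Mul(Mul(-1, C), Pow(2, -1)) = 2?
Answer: 68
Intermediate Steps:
C = -4 (C = Mul(-2, 2) = -4)
z = Rational(1, 2) (z = Mul(1, Pow(2, -1)) = Mul(1, Rational(1, 2)) = Rational(1, 2) ≈ 0.50000)
Function('N')(f) = Add(4, Mul(8, f, Add(-2, f))) (Function('N')(f) = Add(4, Mul(-1, Mul(-4, Mul(Add(f, f), Add(f, -2))))) = Add(4, Mul(-1, Mul(-4, Mul(Mul(2, f), Add(-2, f))))) = Add(4, Mul(-1, Mul(-4, Mul(2, f, Add(-2, f))))) = Add(4, Mul(-1, Mul(-8, f, Add(-2, f)))) = Add(4, Mul(8, f, Add(-2, f))))
Mul(Function('N')(z), -34) = Mul(Add(4, Mul(-16, Rational(1, 2)), Mul(8, Pow(Rational(1, 2), 2))), -34) = Mul(Add(4, -8, Mul(8, Rational(1, 4))), -34) = Mul(Add(4, -8, 2), -34) = Mul(-2, -34) = 68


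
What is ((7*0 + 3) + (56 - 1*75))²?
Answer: 256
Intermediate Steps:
((7*0 + 3) + (56 - 1*75))² = ((0 + 3) + (56 - 75))² = (3 - 19)² = (-16)² = 256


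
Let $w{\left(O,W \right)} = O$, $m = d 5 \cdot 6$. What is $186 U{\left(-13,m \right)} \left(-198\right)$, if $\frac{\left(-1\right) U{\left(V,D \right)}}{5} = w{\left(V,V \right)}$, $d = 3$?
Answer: $-2393820$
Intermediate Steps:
$m = 90$ ($m = 3 \cdot 5 \cdot 6 = 15 \cdot 6 = 90$)
$U{\left(V,D \right)} = - 5 V$
$186 U{\left(-13,m \right)} \left(-198\right) = 186 \left(\left(-5\right) \left(-13\right)\right) \left(-198\right) = 186 \cdot 65 \left(-198\right) = 12090 \left(-198\right) = -2393820$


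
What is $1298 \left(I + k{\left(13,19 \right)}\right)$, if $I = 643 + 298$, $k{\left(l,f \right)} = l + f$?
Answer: $1262954$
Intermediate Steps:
$k{\left(l,f \right)} = f + l$
$I = 941$
$1298 \left(I + k{\left(13,19 \right)}\right) = 1298 \left(941 + \left(19 + 13\right)\right) = 1298 \left(941 + 32\right) = 1298 \cdot 973 = 1262954$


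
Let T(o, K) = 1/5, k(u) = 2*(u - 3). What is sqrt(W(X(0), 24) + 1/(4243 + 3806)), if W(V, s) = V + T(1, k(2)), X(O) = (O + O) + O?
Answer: sqrt(324133230)/40245 ≈ 0.44735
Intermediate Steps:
k(u) = -6 + 2*u (k(u) = 2*(-3 + u) = -6 + 2*u)
T(o, K) = 1/5
X(O) = 3*O (X(O) = 2*O + O = 3*O)
W(V, s) = 1/5 + V (W(V, s) = V + 1/5 = 1/5 + V)
sqrt(W(X(0), 24) + 1/(4243 + 3806)) = sqrt((1/5 + 3*0) + 1/(4243 + 3806)) = sqrt((1/5 + 0) + 1/8049) = sqrt(1/5 + 1/8049) = sqrt(8054/40245) = sqrt(324133230)/40245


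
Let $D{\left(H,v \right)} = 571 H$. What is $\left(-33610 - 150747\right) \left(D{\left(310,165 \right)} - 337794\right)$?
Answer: $29641655888$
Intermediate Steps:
$\left(-33610 - 150747\right) \left(D{\left(310,165 \right)} - 337794\right) = \left(-33610 - 150747\right) \left(571 \cdot 310 - 337794\right) = - 184357 \left(177010 - 337794\right) = \left(-184357\right) \left(-160784\right) = 29641655888$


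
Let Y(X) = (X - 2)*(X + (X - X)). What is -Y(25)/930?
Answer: -115/186 ≈ -0.61828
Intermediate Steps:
Y(X) = X*(-2 + X) (Y(X) = (-2 + X)*(X + 0) = (-2 + X)*X = X*(-2 + X))
-Y(25)/930 = -25*(-2 + 25)/930 = -25*23*(1/930) = -1*575*(1/930) = -575*1/930 = -115/186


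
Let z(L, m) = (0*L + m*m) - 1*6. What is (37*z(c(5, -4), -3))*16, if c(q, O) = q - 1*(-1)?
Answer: 1776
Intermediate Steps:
c(q, O) = 1 + q (c(q, O) = q + 1 = 1 + q)
z(L, m) = -6 + m² (z(L, m) = (0 + m²) - 6 = m² - 6 = -6 + m²)
(37*z(c(5, -4), -3))*16 = (37*(-6 + (-3)²))*16 = (37*(-6 + 9))*16 = (37*3)*16 = 111*16 = 1776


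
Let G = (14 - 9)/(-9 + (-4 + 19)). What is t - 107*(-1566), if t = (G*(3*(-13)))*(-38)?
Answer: 168797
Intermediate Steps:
G = ⅚ (G = 5/(-9 + 15) = 5/6 = 5*(⅙) = ⅚ ≈ 0.83333)
t = 1235 (t = (5*(3*(-13))/6)*(-38) = ((⅚)*(-39))*(-38) = -65/2*(-38) = 1235)
t - 107*(-1566) = 1235 - 107*(-1566) = 1235 - 1*(-167562) = 1235 + 167562 = 168797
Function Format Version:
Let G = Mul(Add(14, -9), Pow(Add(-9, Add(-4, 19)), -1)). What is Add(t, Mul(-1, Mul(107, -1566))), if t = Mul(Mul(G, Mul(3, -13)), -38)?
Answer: 168797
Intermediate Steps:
G = Rational(5, 6) (G = Mul(5, Pow(Add(-9, 15), -1)) = Mul(5, Pow(6, -1)) = Mul(5, Rational(1, 6)) = Rational(5, 6) ≈ 0.83333)
t = 1235 (t = Mul(Mul(Rational(5, 6), Mul(3, -13)), -38) = Mul(Mul(Rational(5, 6), -39), -38) = Mul(Rational(-65, 2), -38) = 1235)
Add(t, Mul(-1, Mul(107, -1566))) = Add(1235, Mul(-1, Mul(107, -1566))) = Add(1235, Mul(-1, -167562)) = Add(1235, 167562) = 168797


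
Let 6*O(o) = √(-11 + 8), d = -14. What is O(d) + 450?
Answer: 450 + I*√3/6 ≈ 450.0 + 0.28868*I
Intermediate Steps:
O(o) = I*√3/6 (O(o) = √(-11 + 8)/6 = √(-3)/6 = (I*√3)/6 = I*√3/6)
O(d) + 450 = I*√3/6 + 450 = 450 + I*√3/6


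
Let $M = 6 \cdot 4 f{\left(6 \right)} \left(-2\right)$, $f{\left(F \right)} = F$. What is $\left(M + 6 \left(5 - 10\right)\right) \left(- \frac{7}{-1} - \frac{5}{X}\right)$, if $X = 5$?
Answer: $-1908$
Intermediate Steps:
$M = -288$ ($M = 6 \cdot 4 \cdot 6 \left(-2\right) = 6 \cdot 24 \left(-2\right) = 6 \left(-48\right) = -288$)
$\left(M + 6 \left(5 - 10\right)\right) \left(- \frac{7}{-1} - \frac{5}{X}\right) = \left(-288 + 6 \left(5 - 10\right)\right) \left(- \frac{7}{-1} - \frac{5}{5}\right) = \left(-288 + 6 \left(5 - 10\right)\right) \left(\left(-7\right) \left(-1\right) - 1\right) = \left(-288 + 6 \left(-5\right)\right) \left(7 - 1\right) = \left(-288 - 30\right) 6 = \left(-318\right) 6 = -1908$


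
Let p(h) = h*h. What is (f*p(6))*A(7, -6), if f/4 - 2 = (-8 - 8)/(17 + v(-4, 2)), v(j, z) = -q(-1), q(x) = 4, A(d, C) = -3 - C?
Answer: 4320/13 ≈ 332.31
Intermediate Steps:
v(j, z) = -4 (v(j, z) = -1*4 = -4)
p(h) = h²
f = 40/13 (f = 8 + 4*((-8 - 8)/(17 - 4)) = 8 + 4*(-16/13) = 8 - 64/13 = 40/13 ≈ 3.0769)
(f*p(6))*A(7, -6) = ((40/13)*6²)*(-3 - 1*(-6)) = ((40/13)*36)*(-3 + 6) = (1440/13)*3 = 4320/13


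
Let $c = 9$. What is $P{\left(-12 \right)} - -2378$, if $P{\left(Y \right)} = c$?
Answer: $2387$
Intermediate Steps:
$P{\left(Y \right)} = 9$
$P{\left(-12 \right)} - -2378 = 9 - -2378 = 9 + 2378 = 2387$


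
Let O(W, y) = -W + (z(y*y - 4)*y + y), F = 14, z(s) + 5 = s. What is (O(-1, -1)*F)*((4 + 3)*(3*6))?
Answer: 14112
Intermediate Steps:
z(s) = -5 + s
O(W, y) = y - W + y*(-9 + y²) (O(W, y) = -W + ((-5 + (y*y - 4))*y + y) = -W + ((-5 + (y² - 4))*y + y) = -W + ((-5 + (-4 + y²))*y + y) = -W + ((-9 + y²)*y + y) = -W + (y*(-9 + y²) + y) = -W + (y + y*(-9 + y²)) = y - W + y*(-9 + y²))
(O(-1, -1)*F)*((4 + 3)*(3*6)) = (((-1)³ - 1*(-1) - 8*(-1))*14)*((4 + 3)*(3*6)) = ((-1 + 1 + 8)*14)*(7*18) = (8*14)*126 = 112*126 = 14112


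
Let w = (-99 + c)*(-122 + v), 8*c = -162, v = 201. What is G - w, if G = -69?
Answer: 37407/4 ≈ 9351.8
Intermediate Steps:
c = -81/4 (c = (⅛)*(-162) = -81/4 ≈ -20.250)
w = -37683/4 (w = (-99 - 81/4)*(-122 + 201) = -477/4*79 = -37683/4 ≈ -9420.8)
G - w = -69 - 1*(-37683/4) = -69 + 37683/4 = 37407/4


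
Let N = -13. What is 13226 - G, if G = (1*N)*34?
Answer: 13668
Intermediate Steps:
G = -442 (G = (1*(-13))*34 = -13*34 = -442)
13226 - G = 13226 - 1*(-442) = 13226 + 442 = 13668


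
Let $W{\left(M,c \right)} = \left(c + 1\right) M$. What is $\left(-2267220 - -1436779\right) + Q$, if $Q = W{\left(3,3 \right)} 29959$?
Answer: $-470933$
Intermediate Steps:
$W{\left(M,c \right)} = M \left(1 + c\right)$ ($W{\left(M,c \right)} = \left(1 + c\right) M = M \left(1 + c\right)$)
$Q = 359508$ ($Q = 3 \left(1 + 3\right) 29959 = 3 \cdot 4 \cdot 29959 = 12 \cdot 29959 = 359508$)
$\left(-2267220 - -1436779\right) + Q = \left(-2267220 - -1436779\right) + 359508 = \left(-2267220 + 1436779\right) + 359508 = -830441 + 359508 = -470933$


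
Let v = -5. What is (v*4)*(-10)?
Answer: 200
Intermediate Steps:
(v*4)*(-10) = -5*4*(-10) = -20*(-10) = 200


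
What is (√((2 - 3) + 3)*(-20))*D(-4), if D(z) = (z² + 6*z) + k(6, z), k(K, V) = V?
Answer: 240*√2 ≈ 339.41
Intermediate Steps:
D(z) = z² + 7*z (D(z) = (z² + 6*z) + z = z² + 7*z)
(√((2 - 3) + 3)*(-20))*D(-4) = (√((2 - 3) + 3)*(-20))*(-4*(7 - 4)) = (√(-1 + 3)*(-20))*(-4*3) = (√2*(-20))*(-12) = -20*√2*(-12) = 240*√2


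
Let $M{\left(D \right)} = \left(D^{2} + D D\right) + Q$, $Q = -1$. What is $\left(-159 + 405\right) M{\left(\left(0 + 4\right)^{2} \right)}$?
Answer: $125706$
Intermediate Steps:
$M{\left(D \right)} = -1 + 2 D^{2}$ ($M{\left(D \right)} = \left(D^{2} + D D\right) - 1 = \left(D^{2} + D^{2}\right) - 1 = 2 D^{2} - 1 = -1 + 2 D^{2}$)
$\left(-159 + 405\right) M{\left(\left(0 + 4\right)^{2} \right)} = \left(-159 + 405\right) \left(-1 + 2 \left(\left(0 + 4\right)^{2}\right)^{2}\right) = 246 \left(-1 + 2 \left(4^{2}\right)^{2}\right) = 246 \left(-1 + 2 \cdot 16^{2}\right) = 246 \left(-1 + 2 \cdot 256\right) = 246 \left(-1 + 512\right) = 246 \cdot 511 = 125706$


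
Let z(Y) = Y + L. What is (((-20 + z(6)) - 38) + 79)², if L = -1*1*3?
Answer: 576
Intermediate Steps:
L = -3 (L = -1*3 = -3)
z(Y) = -3 + Y (z(Y) = Y - 3 = -3 + Y)
(((-20 + z(6)) - 38) + 79)² = (((-20 + (-3 + 6)) - 38) + 79)² = (((-20 + 3) - 38) + 79)² = ((-17 - 38) + 79)² = (-55 + 79)² = 24² = 576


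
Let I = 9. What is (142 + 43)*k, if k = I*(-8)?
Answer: -13320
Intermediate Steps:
k = -72 (k = 9*(-8) = -72)
(142 + 43)*k = (142 + 43)*(-72) = 185*(-72) = -13320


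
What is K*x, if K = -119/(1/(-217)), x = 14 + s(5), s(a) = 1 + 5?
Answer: 516460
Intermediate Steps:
s(a) = 6
x = 20 (x = 14 + 6 = 20)
K = 25823 (K = -119/(-1/217) = -119*(-217) = 25823)
K*x = 25823*20 = 516460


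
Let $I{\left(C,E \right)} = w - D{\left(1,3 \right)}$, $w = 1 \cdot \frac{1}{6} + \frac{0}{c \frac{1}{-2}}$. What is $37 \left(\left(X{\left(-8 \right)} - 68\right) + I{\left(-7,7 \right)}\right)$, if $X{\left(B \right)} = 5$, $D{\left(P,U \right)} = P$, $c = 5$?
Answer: $- \frac{14171}{6} \approx -2361.8$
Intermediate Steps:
$w = \frac{1}{6}$ ($w = 1 \cdot \frac{1}{6} + \frac{0}{5 \frac{1}{-2}} = 1 \cdot \frac{1}{6} + \frac{0}{5 \left(- \frac{1}{2}\right)} = \frac{1}{6} + \frac{0}{- \frac{5}{2}} = \frac{1}{6} + 0 \left(- \frac{2}{5}\right) = \frac{1}{6} + 0 = \frac{1}{6} \approx 0.16667$)
$I{\left(C,E \right)} = - \frac{5}{6}$ ($I{\left(C,E \right)} = \frac{1}{6} - 1 = - \frac{5}{6}$)
$37 \left(\left(X{\left(-8 \right)} - 68\right) + I{\left(-7,7 \right)}\right) = 37 \left(\left(5 - 68\right) - \frac{5}{6}\right) = 37 \left(-63 - \frac{5}{6}\right) = 37 \left(- \frac{383}{6}\right) = - \frac{14171}{6}$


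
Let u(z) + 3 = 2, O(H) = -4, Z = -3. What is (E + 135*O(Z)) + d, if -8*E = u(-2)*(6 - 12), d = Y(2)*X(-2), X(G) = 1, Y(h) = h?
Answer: -2155/4 ≈ -538.75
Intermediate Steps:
u(z) = -1 (u(z) = -3 + 2 = -1)
d = 2 (d = 2*1 = 2)
E = -¾ (E = -(-1)*(6 - 12)/8 = -(-1)*(-6)/8 = -⅛*6 = -¾ ≈ -0.75000)
(E + 135*O(Z)) + d = (-¾ + 135*(-4)) + 2 = (-¾ - 540) + 2 = -2163/4 + 2 = -2155/4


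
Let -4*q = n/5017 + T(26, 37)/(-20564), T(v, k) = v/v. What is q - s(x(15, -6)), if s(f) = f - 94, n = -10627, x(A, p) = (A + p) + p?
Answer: 37772268677/412678352 ≈ 91.530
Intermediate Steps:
T(v, k) = 1
x(A, p) = A + 2*p
q = 218538645/412678352 (q = -(-10627/5017 + 1/(-20564))/4 = -(-10627*1/5017 + 1*(-1/20564))/4 = -(-10627/5017 - 1/20564)/4 = -1/4*(-218538645/103169588) = 218538645/412678352 ≈ 0.52956)
s(f) = -94 + f
q - s(x(15, -6)) = 218538645/412678352 - (-94 + (15 + 2*(-6))) = 218538645/412678352 - (-94 + (15 - 12)) = 218538645/412678352 - (-94 + 3) = 218538645/412678352 - 1*(-91) = 218538645/412678352 + 91 = 37772268677/412678352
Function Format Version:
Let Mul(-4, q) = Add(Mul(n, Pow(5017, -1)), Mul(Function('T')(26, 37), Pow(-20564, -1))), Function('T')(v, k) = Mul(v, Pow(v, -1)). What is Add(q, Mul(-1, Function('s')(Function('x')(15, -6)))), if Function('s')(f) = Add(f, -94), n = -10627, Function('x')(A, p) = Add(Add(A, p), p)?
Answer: Rational(37772268677, 412678352) ≈ 91.530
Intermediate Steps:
Function('T')(v, k) = 1
Function('x')(A, p) = Add(A, Mul(2, p))
q = Rational(218538645, 412678352) (q = Mul(Rational(-1, 4), Add(Mul(-10627, Pow(5017, -1)), Mul(1, Pow(-20564, -1)))) = Mul(Rational(-1, 4), Add(Mul(-10627, Rational(1, 5017)), Mul(1, Rational(-1, 20564)))) = Mul(Rational(-1, 4), Add(Rational(-10627, 5017), Rational(-1, 20564))) = Mul(Rational(-1, 4), Rational(-218538645, 103169588)) = Rational(218538645, 412678352) ≈ 0.52956)
Function('s')(f) = Add(-94, f)
Add(q, Mul(-1, Function('s')(Function('x')(15, -6)))) = Add(Rational(218538645, 412678352), Mul(-1, Add(-94, Add(15, Mul(2, -6))))) = Add(Rational(218538645, 412678352), Mul(-1, Add(-94, Add(15, -12)))) = Add(Rational(218538645, 412678352), Mul(-1, Add(-94, 3))) = Add(Rational(218538645, 412678352), Mul(-1, -91)) = Add(Rational(218538645, 412678352), 91) = Rational(37772268677, 412678352)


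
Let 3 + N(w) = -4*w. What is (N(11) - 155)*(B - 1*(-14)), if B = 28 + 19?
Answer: -12322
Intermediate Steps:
N(w) = -3 - 4*w
B = 47
(N(11) - 155)*(B - 1*(-14)) = ((-3 - 4*11) - 155)*(47 - 1*(-14)) = ((-3 - 44) - 155)*(47 + 14) = (-47 - 155)*61 = -202*61 = -12322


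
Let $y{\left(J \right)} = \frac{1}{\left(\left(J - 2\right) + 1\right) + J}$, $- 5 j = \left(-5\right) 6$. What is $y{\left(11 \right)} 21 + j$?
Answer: $7$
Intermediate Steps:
$j = 6$ ($j = - \frac{\left(-5\right) 6}{5} = \left(- \frac{1}{5}\right) \left(-30\right) = 6$)
$y{\left(J \right)} = \frac{1}{-1 + 2 J}$ ($y{\left(J \right)} = \frac{1}{\left(\left(-2 + J\right) + 1\right) + J} = \frac{1}{\left(-1 + J\right) + J} = \frac{1}{-1 + 2 J}$)
$y{\left(11 \right)} 21 + j = \frac{1}{-1 + 2 \cdot 11} \cdot 21 + 6 = \frac{1}{-1 + 22} \cdot 21 + 6 = \frac{1}{21} \cdot 21 + 6 = 1 + 6 = 7$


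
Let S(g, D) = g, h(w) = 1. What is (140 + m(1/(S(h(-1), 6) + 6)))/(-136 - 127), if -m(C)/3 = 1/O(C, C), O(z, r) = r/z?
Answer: -137/263 ≈ -0.52091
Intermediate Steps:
m(C) = -3 (m(C) = -3/(C/C) = -3/1 = -3*1 = -3)
(140 + m(1/(S(h(-1), 6) + 6)))/(-136 - 127) = (140 - 3)/(-136 - 127) = 137/(-263) = 137*(-1/263) = -137/263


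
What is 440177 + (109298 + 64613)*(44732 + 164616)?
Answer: 36408360205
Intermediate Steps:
440177 + (109298 + 64613)*(44732 + 164616) = 440177 + 173911*209348 = 440177 + 36407920028 = 36408360205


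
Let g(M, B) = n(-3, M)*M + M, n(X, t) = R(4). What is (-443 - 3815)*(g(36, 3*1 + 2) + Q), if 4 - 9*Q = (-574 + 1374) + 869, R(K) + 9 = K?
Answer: 1400882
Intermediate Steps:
R(K) = -9 + K
n(X, t) = -5 (n(X, t) = -9 + 4 = -5)
Q = -185 (Q = 4/9 - ((-574 + 1374) + 869)/9 = 4/9 - (800 + 869)/9 = 4/9 - 1/9*1669 = 4/9 - 1669/9 = -185)
g(M, B) = -4*M (g(M, B) = -5*M + M = -4*M)
(-443 - 3815)*(g(36, 3*1 + 2) + Q) = (-443 - 3815)*(-4*36 - 185) = -4258*(-144 - 185) = -4258*(-329) = 1400882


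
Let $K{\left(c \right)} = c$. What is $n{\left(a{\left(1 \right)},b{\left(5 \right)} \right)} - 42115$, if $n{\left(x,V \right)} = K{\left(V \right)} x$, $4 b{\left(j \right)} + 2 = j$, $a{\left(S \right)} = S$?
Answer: $- \frac{168457}{4} \approx -42114.0$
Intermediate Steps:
$b{\left(j \right)} = - \frac{1}{2} + \frac{j}{4}$
$n{\left(x,V \right)} = V x$
$n{\left(a{\left(1 \right)},b{\left(5 \right)} \right)} - 42115 = \left(- \frac{1}{2} + \frac{1}{4} \cdot 5\right) 1 - 42115 = \left(- \frac{1}{2} + \frac{5}{4}\right) 1 - 42115 = \frac{3}{4} \cdot 1 - 42115 = \frac{3}{4} - 42115 = - \frac{168457}{4}$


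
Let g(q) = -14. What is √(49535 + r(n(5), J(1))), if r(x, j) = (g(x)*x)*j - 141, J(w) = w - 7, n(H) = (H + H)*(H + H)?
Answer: √57794 ≈ 240.40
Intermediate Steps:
n(H) = 4*H² (n(H) = (2*H)*(2*H) = 4*H²)
J(w) = -7 + w
r(x, j) = -141 - 14*j*x (r(x, j) = (-14*x)*j - 141 = -14*j*x - 141 = -141 - 14*j*x)
√(49535 + r(n(5), J(1))) = √(49535 + (-141 - 14*(-7 + 1)*4*5²)) = √(49535 + (-141 - 14*(-6)*4*25)) = √(49535 + (-141 - 14*(-6)*100)) = √(49535 + (-141 + 8400)) = √(49535 + 8259) = √57794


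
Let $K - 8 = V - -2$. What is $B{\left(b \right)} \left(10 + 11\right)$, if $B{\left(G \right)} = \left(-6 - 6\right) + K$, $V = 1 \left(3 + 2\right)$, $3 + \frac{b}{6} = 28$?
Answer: $63$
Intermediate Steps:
$b = 150$ ($b = -18 + 6 \cdot 28 = -18 + 168 = 150$)
$V = 5$ ($V = 1 \cdot 5 = 5$)
$K = 15$ ($K = 8 + \left(5 - -2\right) = 8 + \left(5 + 2\right) = 8 + 7 = 15$)
$B{\left(G \right)} = 3$ ($B{\left(G \right)} = \left(-6 - 6\right) + 15 = -12 + 15 = 3$)
$B{\left(b \right)} \left(10 + 11\right) = 3 \left(10 + 11\right) = 3 \cdot 21 = 63$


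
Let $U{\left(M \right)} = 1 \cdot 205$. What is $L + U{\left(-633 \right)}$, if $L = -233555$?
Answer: $-233350$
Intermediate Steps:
$U{\left(M \right)} = 205$
$L + U{\left(-633 \right)} = -233555 + 205 = -233350$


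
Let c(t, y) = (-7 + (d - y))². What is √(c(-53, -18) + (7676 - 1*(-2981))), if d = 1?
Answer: √10801 ≈ 103.93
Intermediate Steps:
c(t, y) = (-6 - y)² (c(t, y) = (-7 + (1 - y))² = (-6 - y)²)
√(c(-53, -18) + (7676 - 1*(-2981))) = √((6 - 18)² + (7676 - 1*(-2981))) = √((-12)² + (7676 + 2981)) = √(144 + 10657) = √10801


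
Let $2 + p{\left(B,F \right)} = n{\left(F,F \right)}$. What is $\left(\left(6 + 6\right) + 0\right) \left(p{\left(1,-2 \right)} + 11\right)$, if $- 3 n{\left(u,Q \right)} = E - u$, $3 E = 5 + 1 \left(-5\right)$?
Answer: $100$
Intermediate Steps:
$E = 0$ ($E = \frac{5 + 1 \left(-5\right)}{3} = \frac{5 - 5}{3} = \frac{1}{3} \cdot 0 = 0$)
$n{\left(u,Q \right)} = \frac{u}{3}$ ($n{\left(u,Q \right)} = - \frac{0 - u}{3} = - \frac{\left(-1\right) u}{3} = \frac{u}{3}$)
$p{\left(B,F \right)} = -2 + \frac{F}{3}$
$\left(\left(6 + 6\right) + 0\right) \left(p{\left(1,-2 \right)} + 11\right) = \left(\left(6 + 6\right) + 0\right) \left(\left(-2 + \frac{1}{3} \left(-2\right)\right) + 11\right) = \left(12 + 0\right) \left(\left(-2 - \frac{2}{3}\right) + 11\right) = 12 \left(- \frac{8}{3} + 11\right) = 12 \cdot \frac{25}{3} = 100$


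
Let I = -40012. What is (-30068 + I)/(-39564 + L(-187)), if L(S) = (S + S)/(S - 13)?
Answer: 7008000/3956213 ≈ 1.7714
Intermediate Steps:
L(S) = 2*S/(-13 + S) (L(S) = (2*S)/(-13 + S) = 2*S/(-13 + S))
(-30068 + I)/(-39564 + L(-187)) = (-30068 - 40012)/(-39564 + 2*(-187)/(-13 - 187)) = -70080/(-39564 + 2*(-187)/(-200)) = -70080/(-39564 + 2*(-187)*(-1/200)) = -70080/(-39564 + 187/100) = -70080/(-3956213/100) = -70080*(-100/3956213) = 7008000/3956213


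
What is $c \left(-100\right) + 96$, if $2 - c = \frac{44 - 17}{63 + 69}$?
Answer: $- \frac{919}{11} \approx -83.545$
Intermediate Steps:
$c = \frac{79}{44}$ ($c = 2 - \frac{44 - 17}{63 + 69} = 2 - \frac{27}{132} = 2 - 27 \cdot \frac{1}{132} = 2 - \frac{9}{44} = \frac{79}{44} \approx 1.7955$)
$c \left(-100\right) + 96 = \frac{79}{44} \left(-100\right) + 96 = - \frac{1975}{11} + 96 = - \frac{919}{11}$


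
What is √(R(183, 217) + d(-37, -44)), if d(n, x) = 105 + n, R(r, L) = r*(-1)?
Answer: I*√115 ≈ 10.724*I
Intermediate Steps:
R(r, L) = -r
√(R(183, 217) + d(-37, -44)) = √(-1*183 + (105 - 37)) = √(-183 + 68) = √(-115) = I*√115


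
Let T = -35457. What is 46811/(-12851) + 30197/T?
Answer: -2047839274/455657907 ≈ -4.4942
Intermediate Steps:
46811/(-12851) + 30197/T = 46811/(-12851) + 30197/(-35457) = 46811*(-1/12851) + 30197*(-1/35457) = -46811/12851 - 30197/35457 = -2047839274/455657907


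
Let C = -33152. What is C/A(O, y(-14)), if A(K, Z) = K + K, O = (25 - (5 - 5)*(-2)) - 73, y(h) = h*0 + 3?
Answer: 1036/3 ≈ 345.33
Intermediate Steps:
y(h) = 3 (y(h) = 0 + 3 = 3)
O = -48 (O = (25 - 0*(-2)) - 73 = (25 - 1*0) - 73 = (25 + 0) - 73 = 25 - 73 = -48)
A(K, Z) = 2*K
C/A(O, y(-14)) = -33152/(2*(-48)) = -33152/(-96) = -33152*(-1/96) = 1036/3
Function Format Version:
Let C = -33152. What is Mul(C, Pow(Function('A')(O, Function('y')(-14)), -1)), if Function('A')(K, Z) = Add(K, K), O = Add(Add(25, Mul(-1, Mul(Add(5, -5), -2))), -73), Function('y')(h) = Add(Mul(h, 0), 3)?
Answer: Rational(1036, 3) ≈ 345.33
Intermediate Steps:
Function('y')(h) = 3 (Function('y')(h) = Add(0, 3) = 3)
O = -48 (O = Add(Add(25, Mul(-1, Mul(0, -2))), -73) = Add(Add(25, Mul(-1, 0)), -73) = Add(Add(25, 0), -73) = Add(25, -73) = -48)
Function('A')(K, Z) = Mul(2, K)
Mul(C, Pow(Function('A')(O, Function('y')(-14)), -1)) = Mul(-33152, Pow(Mul(2, -48), -1)) = Mul(-33152, Pow(-96, -1)) = Mul(-33152, Rational(-1, 96)) = Rational(1036, 3)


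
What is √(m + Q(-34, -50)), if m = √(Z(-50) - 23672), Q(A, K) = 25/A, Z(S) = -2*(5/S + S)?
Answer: √(-21250 + 5780*I*√589295)/170 ≈ 8.7406 + 8.7826*I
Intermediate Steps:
Z(S) = -10/S - 2*S (Z(S) = -2*(S + 5/S) = -10/S - 2*S)
m = I*√589295/5 (m = √((-10/(-50) - 2*(-50)) - 23672) = √((-10*(-1/50) + 100) - 23672) = √((⅕ + 100) - 23672) = √(501/5 - 23672) = √(-117859/5) = I*√589295/5 ≈ 153.53*I)
√(m + Q(-34, -50)) = √(I*√589295/5 + 25/(-34)) = √(I*√589295/5 + 25*(-1/34)) = √(I*√589295/5 - 25/34) = √(-25/34 + I*√589295/5)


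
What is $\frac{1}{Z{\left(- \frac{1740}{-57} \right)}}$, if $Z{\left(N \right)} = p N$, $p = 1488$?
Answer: $\frac{19}{863040} \approx 2.2015 \cdot 10^{-5}$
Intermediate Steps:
$Z{\left(N \right)} = 1488 N$
$\frac{1}{Z{\left(- \frac{1740}{-57} \right)}} = \frac{1}{1488 \left(- \frac{1740}{-57}\right)} = \frac{1}{1488 \left(\left(-1740\right) \left(- \frac{1}{57}\right)\right)} = \frac{1}{1488 \cdot \frac{580}{19}} = \frac{1}{\frac{863040}{19}} = \frac{19}{863040}$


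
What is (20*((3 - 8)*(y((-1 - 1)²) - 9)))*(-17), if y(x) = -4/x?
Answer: -17000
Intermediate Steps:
(20*((3 - 8)*(y((-1 - 1)²) - 9)))*(-17) = (20*((3 - 8)*(-4/(-1 - 1)² - 9)))*(-17) = (20*(-5*(-4/((-2)²) - 9)))*(-17) = (20*(-5*(-4/4 - 9)))*(-17) = (20*(-5*(-4*¼ - 9)))*(-17) = (20*(-5*(-1 - 9)))*(-17) = (20*(-5*(-10)))*(-17) = (20*50)*(-17) = 1000*(-17) = -17000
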